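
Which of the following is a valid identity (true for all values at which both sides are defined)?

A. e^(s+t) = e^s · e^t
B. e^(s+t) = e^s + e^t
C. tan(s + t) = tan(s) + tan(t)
A: holds — e.g. at (4, 6), both sides equal e^10 ≈ 22026.5.
B: fails at (4, 4) — LHS = e^8 ≈ 2981, RHS = 2·e^4 ≈ 109.2.
C: fails at (5, 5) — LHS = tan(10) ≈ 0.6484, RHS = 2·tan(5) ≈ -6.761.

Answer: A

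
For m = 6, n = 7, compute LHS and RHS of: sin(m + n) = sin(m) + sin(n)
LHS = sin(6 + 7) = sin(13) ≈ 0.4202
RHS = sin(6) + sin(7) ≈ 0.3776

LHS ≠ RHS (they differ by about 0.0426), so the equation does not hold here.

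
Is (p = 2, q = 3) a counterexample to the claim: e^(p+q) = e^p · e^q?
No

Substituting p = 2, q = 3:
LHS = e^(2+3) = e^5 ≈ 148.4
RHS = e^2 · e^3 = e^5 ≈ 148.4

The sides agree, so this pair does not disprove the claim.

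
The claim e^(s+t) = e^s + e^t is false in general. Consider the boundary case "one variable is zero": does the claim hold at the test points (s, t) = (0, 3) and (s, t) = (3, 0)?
No, fails at both test points

At (0, 3): LHS = e^3 ≈ 20.09 ≠ RHS = 1 + e^3 ≈ 21.09
At (3, 0): LHS = e^3 ≈ 20.09 ≠ RHS = 1 + e^3 ≈ 21.09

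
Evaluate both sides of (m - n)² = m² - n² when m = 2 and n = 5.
LHS = (2 - 5)² = 9
RHS = 2² - 5² = -21

LHS ≠ RHS, so the equation does not hold here.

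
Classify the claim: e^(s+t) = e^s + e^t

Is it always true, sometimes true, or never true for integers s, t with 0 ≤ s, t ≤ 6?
The claim fails for every pair in the range. For instance at (s, t) = (2, 1): LHS = e^3 ≈ 20.09, RHS = e + e^2 ≈ 10.11.

Answer: Never true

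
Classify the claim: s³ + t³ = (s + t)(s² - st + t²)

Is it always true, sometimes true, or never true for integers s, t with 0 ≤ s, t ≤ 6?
The identity holds for every pair in the range. For instance at (s, t) = (6, 2): both sides equal 224.

Answer: Always true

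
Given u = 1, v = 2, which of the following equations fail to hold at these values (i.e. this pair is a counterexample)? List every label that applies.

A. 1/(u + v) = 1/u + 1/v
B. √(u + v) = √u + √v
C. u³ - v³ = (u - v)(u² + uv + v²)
A, B

Evaluating each claim at the given values:
A. LHS = 1/3, RHS = 3/2 → fails here (LHS ≠ RHS)
B. LHS = √(3) ≈ 1.732, RHS = 1 + √(2) ≈ 2.414 → fails here (LHS ≠ RHS)
C. LHS = -7, RHS = -7 → holds here (LHS = RHS)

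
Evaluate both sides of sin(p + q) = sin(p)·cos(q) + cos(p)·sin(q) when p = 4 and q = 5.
LHS = sin(4 + 5) = sin(9) ≈ 0.4121
RHS = sin(4)·cos(5) + cos(4)·sin(5) = sin(4)·cos(5) + sin(5)·cos(4) ≈ 0.4121

LHS = RHS: the two sides agree.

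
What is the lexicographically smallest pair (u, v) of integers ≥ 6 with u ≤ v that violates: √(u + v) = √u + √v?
(u, v) = (6, 6)

Substituting (6, 6) into the claim:
LHS = √(6 + 6) = 2·√(3) ≈ 3.464
RHS = √6 + √6 = 2·√(6) ≈ 4.899

Since LHS ≠ RHS, this pair disproves the claim, and no lexicographically smaller pair (u ≤ v, integers ≥ 6) does.

For instance (6, 9) is also a counterexample (LHS = √(15) ≈ 3.873, RHS = √(6) + 3 ≈ 5.449), but it's lexicographically larger.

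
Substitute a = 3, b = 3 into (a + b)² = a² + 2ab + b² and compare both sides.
LHS = (3 + 3)² = 36
RHS = 3² + 2·3·3 + 3² = 36

LHS = RHS: the two sides agree.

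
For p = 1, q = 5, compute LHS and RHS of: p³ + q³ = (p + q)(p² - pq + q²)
LHS = 1³ + 5³ = 126
RHS = (1 + 5)(1² - 1·5 + 5²) = 126

LHS = RHS: the two sides agree.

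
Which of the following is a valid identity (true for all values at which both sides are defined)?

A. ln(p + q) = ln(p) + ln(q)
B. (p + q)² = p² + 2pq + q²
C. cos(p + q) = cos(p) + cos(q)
A: fails at (1, 3) — LHS = ln(4) ≈ 1.386, RHS = ln(3) ≈ 1.099.
B: holds — e.g. at (3, 7), both sides equal 100.
C: fails at (1, 4) — LHS = cos(5) ≈ 0.2837, RHS = cos(4) + cos(1) ≈ -0.1133.

Answer: B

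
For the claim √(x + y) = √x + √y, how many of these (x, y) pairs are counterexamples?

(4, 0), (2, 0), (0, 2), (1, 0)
0

Testing each pair:
(4, 0): LHS = 2, RHS = 2 → satisfies claim
(2, 0): LHS = √(2) ≈ 1.414, RHS = √(2) ≈ 1.414 → satisfies claim
(0, 2): LHS = √(2) ≈ 1.414, RHS = √(2) ≈ 1.414 → satisfies claim
(1, 0): LHS = 1, RHS = 1 → satisfies claim

That makes 0 counterexamples.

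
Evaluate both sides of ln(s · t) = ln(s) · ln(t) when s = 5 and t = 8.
LHS = ln(5 · 8) = ln(40) ≈ 3.689
RHS = ln(5) · ln(8) ≈ 3.347

LHS ≠ RHS (they differ by about 0.3421), so the equation does not hold here.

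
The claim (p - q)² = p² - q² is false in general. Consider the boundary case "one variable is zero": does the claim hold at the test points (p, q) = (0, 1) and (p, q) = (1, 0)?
At (0, 1): LHS = 1 ≠ RHS = -1
At (1, 0): LHS = 1, RHS = 1 → equal

Answer: Only at (1, 0)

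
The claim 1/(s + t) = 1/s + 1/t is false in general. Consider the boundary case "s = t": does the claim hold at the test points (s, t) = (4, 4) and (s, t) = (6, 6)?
No, fails at both test points

At (4, 4): LHS = 1/8 ≠ RHS = 1/2
At (6, 6): LHS = 1/12 ≠ RHS = 1/3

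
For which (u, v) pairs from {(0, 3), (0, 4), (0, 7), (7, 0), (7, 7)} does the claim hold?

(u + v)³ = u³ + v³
Testing each pair:
(0, 3): LHS = 27, RHS = 27 → holds
(0, 4): LHS = 64, RHS = 64 → holds
(0, 7): LHS = 343, RHS = 343 → holds
(7, 0): LHS = 343, RHS = 343 → holds
(7, 7): LHS = 2744, RHS = 686 → fails

4 of 5 pairs satisfy the claim.

Answer: (0, 3), (0, 4), (0, 7), (7, 0)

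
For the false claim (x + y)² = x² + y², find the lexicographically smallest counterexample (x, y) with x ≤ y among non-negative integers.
(x, y) = (1, 1)

Substituting (1, 1) into the claim:
LHS = (1 + 1)² = 4
RHS = 1² + 1² = 2

Since LHS ≠ RHS, this pair disproves the claim, and no lexicographically smaller pair (x ≤ y, non-negative integers) does.

For instance (3, 6) is also a counterexample (LHS = 81, RHS = 45), but it's lexicographically larger.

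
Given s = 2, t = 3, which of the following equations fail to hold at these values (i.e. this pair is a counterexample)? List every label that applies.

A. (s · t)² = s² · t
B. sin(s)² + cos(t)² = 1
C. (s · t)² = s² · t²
A, B

Evaluating each claim at the given values:
A. LHS = 36, RHS = 12 → fails here (LHS ≠ RHS)
B. LHS = sin(2)² + cos(3)² ≈ 1.807, RHS = 1 → fails here (LHS ≠ RHS)
C. LHS = 36, RHS = 36 → holds here (LHS = RHS)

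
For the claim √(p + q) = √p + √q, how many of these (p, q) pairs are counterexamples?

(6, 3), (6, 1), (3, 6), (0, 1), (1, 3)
4

Testing each pair:
(6, 3): LHS = 3, RHS = √(3) + √(6) ≈ 4.182 → counterexample
(6, 1): LHS = √(7) ≈ 2.646, RHS = 1 + √(6) ≈ 3.449 → counterexample
(3, 6): LHS = 3, RHS = √(3) + √(6) ≈ 4.182 → counterexample
(0, 1): LHS = 1, RHS = 1 → satisfies claim
(1, 3): LHS = 2, RHS = 1 + √(3) ≈ 2.732 → counterexample

That makes 4 counterexamples.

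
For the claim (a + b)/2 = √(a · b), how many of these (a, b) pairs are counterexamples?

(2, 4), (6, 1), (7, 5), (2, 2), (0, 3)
4

Testing each pair:
(2, 4): LHS = 3, RHS = 2·√(2) ≈ 2.828 → counterexample
(6, 1): LHS = 7/2, RHS = √(6) ≈ 2.449 → counterexample
(7, 5): LHS = 6, RHS = √(35) ≈ 5.916 → counterexample
(2, 2): LHS = 2, RHS = 2 → satisfies claim
(0, 3): LHS = 3/2, RHS = 0 → counterexample

That makes 4 counterexamples.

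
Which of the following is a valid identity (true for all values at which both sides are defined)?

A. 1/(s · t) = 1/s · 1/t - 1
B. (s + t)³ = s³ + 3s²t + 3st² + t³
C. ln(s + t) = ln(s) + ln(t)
B

A: fails at (2, 4) — LHS = 1/8, RHS = -7/8.
B: holds — e.g. at (3, 4), both sides equal 343.
C: fails at (3, 4) — LHS = ln(7) ≈ 1.946, RHS = ln(3) + ln(4) ≈ 2.485.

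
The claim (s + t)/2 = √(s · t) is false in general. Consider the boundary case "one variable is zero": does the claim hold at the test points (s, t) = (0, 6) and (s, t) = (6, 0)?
At (0, 6): LHS = 3 ≠ RHS = 0
At (6, 0): LHS = 3 ≠ RHS = 0

Answer: No, fails at both test points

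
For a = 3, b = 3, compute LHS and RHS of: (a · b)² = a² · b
LHS = (3 · 3)² = 81
RHS = 3² · 3 = 27

LHS ≠ RHS, so the equation does not hold here.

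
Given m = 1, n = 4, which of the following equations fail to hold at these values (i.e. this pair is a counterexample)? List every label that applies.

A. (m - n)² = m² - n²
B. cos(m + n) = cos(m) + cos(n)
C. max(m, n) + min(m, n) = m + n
Evaluating each claim at the given values:
A. LHS = 9, RHS = -15 → fails here (LHS ≠ RHS)
B. LHS = cos(5) ≈ 0.2837, RHS = cos(4) + cos(1) ≈ -0.1133 → fails here (LHS ≠ RHS)
C. LHS = 5, RHS = 5 → holds here (LHS = RHS)

Answer: A, B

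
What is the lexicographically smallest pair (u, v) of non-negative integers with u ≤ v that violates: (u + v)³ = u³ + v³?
(u, v) = (1, 1)

Substituting (1, 1) into the claim:
LHS = (1 + 1)³ = 8
RHS = 1³ + 1³ = 2

Since LHS ≠ RHS, this pair disproves the claim, and no lexicographically smaller pair (u ≤ v, non-negative integers) does.

For instance (2, 6) is also a counterexample (LHS = 512, RHS = 224), but it's lexicographically larger.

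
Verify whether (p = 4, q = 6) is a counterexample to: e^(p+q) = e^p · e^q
No

Substituting p = 4, q = 6:
LHS = e^(4+6) = e^10 ≈ 22026.5
RHS = e^4 · e^6 = e^10 ≈ 22026.5

The sides agree, so this pair does not disprove the claim.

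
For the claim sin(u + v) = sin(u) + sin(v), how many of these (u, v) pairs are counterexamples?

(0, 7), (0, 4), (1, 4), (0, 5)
1

Testing each pair:
(0, 7): LHS = sin(7) ≈ 0.657, RHS = sin(7) ≈ 0.657 → satisfies claim
(0, 4): LHS = sin(4) ≈ -0.7568, RHS = sin(4) ≈ -0.7568 → satisfies claim
(1, 4): LHS = sin(5) ≈ -0.9589, RHS = sin(4) + sin(1) ≈ 0.08467 → counterexample
(0, 5): LHS = sin(5) ≈ -0.9589, RHS = sin(5) ≈ -0.9589 → satisfies claim

That makes 1 counterexample.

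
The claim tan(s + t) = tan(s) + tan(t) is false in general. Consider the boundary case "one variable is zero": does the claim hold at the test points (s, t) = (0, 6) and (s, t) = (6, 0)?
Yes, holds at both test points

At (0, 6): LHS = tan(6) ≈ -0.291, RHS = tan(6) ≈ -0.291 → equal
At (6, 0): LHS = tan(6) ≈ -0.291, RHS = tan(6) ≈ -0.291 → equal

So the claim does hold at both of these boundary points, even though it is not an identity.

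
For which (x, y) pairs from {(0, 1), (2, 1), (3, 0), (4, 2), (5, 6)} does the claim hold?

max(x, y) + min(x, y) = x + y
Testing each pair:
(0, 1): LHS = 1, RHS = 1 → holds
(2, 1): LHS = 3, RHS = 3 → holds
(3, 0): LHS = 3, RHS = 3 → holds
(4, 2): LHS = 6, RHS = 6 → holds
(5, 6): LHS = 11, RHS = 11 → holds

Every pair satisfies the claim.

Answer: All pairs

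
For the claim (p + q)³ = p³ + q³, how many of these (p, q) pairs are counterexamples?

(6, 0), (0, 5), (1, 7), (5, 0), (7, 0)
Testing each pair:
(6, 0): LHS = 216, RHS = 216 → satisfies claim
(0, 5): LHS = 125, RHS = 125 → satisfies claim
(1, 7): LHS = 512, RHS = 344 → counterexample
(5, 0): LHS = 125, RHS = 125 → satisfies claim
(7, 0): LHS = 343, RHS = 343 → satisfies claim

That makes 1 counterexample.

Answer: 1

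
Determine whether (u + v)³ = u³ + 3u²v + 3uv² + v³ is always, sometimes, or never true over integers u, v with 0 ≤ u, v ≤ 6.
The identity holds for every pair in the range. For instance at (u, v) = (5, 5): both sides equal 1000.

Answer: Always true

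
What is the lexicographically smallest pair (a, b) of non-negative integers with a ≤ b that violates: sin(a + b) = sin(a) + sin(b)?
Substituting (1, 1) into the claim:
LHS = sin(1 + 1) = sin(2) ≈ 0.9093
RHS = sin(1) + sin(1) = 2·sin(1) ≈ 1.683

Since LHS ≠ RHS, this pair disproves the claim, and no lexicographically smaller pair (a ≤ b, non-negative integers) does.

For instance (2, 4) is also a counterexample (LHS = sin(6) ≈ -0.2794, RHS = sin(4) + sin(2) ≈ 0.1525), but it's lexicographically larger.

Answer: (a, b) = (1, 1)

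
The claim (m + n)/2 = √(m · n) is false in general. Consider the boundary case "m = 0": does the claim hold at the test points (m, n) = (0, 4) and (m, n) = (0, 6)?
No, fails at both test points

At (0, 4): LHS = 2 ≠ RHS = 0
At (0, 6): LHS = 3 ≠ RHS = 0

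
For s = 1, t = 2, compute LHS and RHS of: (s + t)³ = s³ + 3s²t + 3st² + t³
LHS = (1 + 2)³ = 27
RHS = 1³ + 3·1²·2 + 3·1·2² + 2³ = 27

LHS = RHS: the two sides agree.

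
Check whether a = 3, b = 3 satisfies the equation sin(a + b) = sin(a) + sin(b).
Fails

Substituting a = 3, b = 3:

LHS = sin(3 + 3) = sin(6) ≈ -0.2794
RHS = sin(3) + sin(3) = 2·sin(3) ≈ 0.2822

LHS ≠ RHS, so the equation does not hold at this point.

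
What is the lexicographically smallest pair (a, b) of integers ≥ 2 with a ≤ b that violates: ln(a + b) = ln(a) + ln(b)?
(a, b) = (2, 3)

Substituting (2, 3) into the claim:
LHS = ln(2 + 3) = ln(5) ≈ 1.609
RHS = ln(2) + ln(3) ≈ 1.792

Since LHS ≠ RHS, this pair disproves the claim, and no lexicographically smaller pair (a ≤ b, integers ≥ 2) does.

For instance (3, 9) is also a counterexample (LHS = ln(12) ≈ 2.485, RHS = ln(3) + ln(9) ≈ 3.296), but it's lexicographically larger.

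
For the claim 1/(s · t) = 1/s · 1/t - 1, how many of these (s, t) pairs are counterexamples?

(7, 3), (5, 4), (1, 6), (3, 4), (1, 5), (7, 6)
Testing each pair:
(7, 3): LHS = 1/21, RHS = -20/21 → counterexample
(5, 4): LHS = 1/20, RHS = -19/20 → counterexample
(1, 6): LHS = 1/6, RHS = -5/6 → counterexample
(3, 4): LHS = 1/12, RHS = -11/12 → counterexample
(1, 5): LHS = 1/5, RHS = -4/5 → counterexample
(7, 6): LHS = 1/42, RHS = -41/42 → counterexample

That makes 6 counterexamples.

Answer: 6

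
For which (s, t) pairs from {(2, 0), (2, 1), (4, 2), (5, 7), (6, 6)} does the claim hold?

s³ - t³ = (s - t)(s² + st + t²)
All pairs

Testing each pair:
(2, 0): LHS = 8, RHS = 8 → holds
(2, 1): LHS = 7, RHS = 7 → holds
(4, 2): LHS = 56, RHS = 56 → holds
(5, 7): LHS = -218, RHS = -218 → holds
(6, 6): LHS = 0, RHS = 0 → holds

Every pair satisfies the claim.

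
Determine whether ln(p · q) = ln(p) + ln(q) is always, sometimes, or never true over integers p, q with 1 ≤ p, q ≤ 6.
The identity holds for every pair in the range. For instance at (p, q) = (3, 3): both sides equal ln(9) ≈ 2.197.

Answer: Always true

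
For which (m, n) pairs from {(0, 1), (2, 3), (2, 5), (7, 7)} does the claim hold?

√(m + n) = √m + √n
Testing each pair:
(0, 1): LHS = 1, RHS = 1 → holds
(2, 3): LHS = √(5) ≈ 2.236, RHS = √(2) + √(3) ≈ 3.146 → fails
(2, 5): LHS = √(7) ≈ 2.646, RHS = √(2) + √(5) ≈ 3.65 → fails
(7, 7): LHS = √(14) ≈ 3.742, RHS = 2·√(7) ≈ 5.292 → fails

1 of 4 pairs satisfies the claim.

Answer: (0, 1)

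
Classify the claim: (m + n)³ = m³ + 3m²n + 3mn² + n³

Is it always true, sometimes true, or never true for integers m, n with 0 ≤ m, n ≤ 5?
Always true

The identity holds for every pair in the range. For instance at (m, n) = (0, 3): both sides equal 27.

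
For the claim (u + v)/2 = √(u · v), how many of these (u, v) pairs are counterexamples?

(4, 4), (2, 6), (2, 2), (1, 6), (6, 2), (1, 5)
4

Testing each pair:
(4, 4): LHS = 4, RHS = 4 → satisfies claim
(2, 6): LHS = 4, RHS = 2·√(3) ≈ 3.464 → counterexample
(2, 2): LHS = 2, RHS = 2 → satisfies claim
(1, 6): LHS = 7/2, RHS = √(6) ≈ 2.449 → counterexample
(6, 2): LHS = 4, RHS = 2·√(3) ≈ 3.464 → counterexample
(1, 5): LHS = 3, RHS = √(5) ≈ 2.236 → counterexample

That makes 4 counterexamples.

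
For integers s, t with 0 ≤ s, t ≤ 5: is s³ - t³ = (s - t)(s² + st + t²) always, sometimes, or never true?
Always true

The identity holds for every pair in the range. For instance at (s, t) = (0, 3): both sides equal -27.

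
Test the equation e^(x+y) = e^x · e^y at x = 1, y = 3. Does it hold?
Holds

Substituting x = 1, y = 3:

LHS = e^(1+3) = e^4 ≈ 54.6
RHS = e^1 · e^3 = e^4 ≈ 54.6

LHS = RHS, so the equation holds at this point.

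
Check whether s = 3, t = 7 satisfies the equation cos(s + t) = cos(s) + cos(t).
Fails

Substituting s = 3, t = 7:

LHS = cos(3 + 7) = cos(10) ≈ -0.8391
RHS = cos(3) + cos(7) ≈ -0.2361

LHS ≠ RHS, so the equation does not hold at this point.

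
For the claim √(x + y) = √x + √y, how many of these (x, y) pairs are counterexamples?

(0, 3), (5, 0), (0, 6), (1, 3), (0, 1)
1

Testing each pair:
(0, 3): LHS = √(3) ≈ 1.732, RHS = √(3) ≈ 1.732 → satisfies claim
(5, 0): LHS = √(5) ≈ 2.236, RHS = √(5) ≈ 2.236 → satisfies claim
(0, 6): LHS = √(6) ≈ 2.449, RHS = √(6) ≈ 2.449 → satisfies claim
(1, 3): LHS = 2, RHS = 1 + √(3) ≈ 2.732 → counterexample
(0, 1): LHS = 1, RHS = 1 → satisfies claim

That makes 1 counterexample.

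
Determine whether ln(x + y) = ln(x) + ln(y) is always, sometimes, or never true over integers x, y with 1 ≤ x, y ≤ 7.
It holds at (x, y) = (2, 2) (both sides equal ln(4) ≈ 1.386), but fails at (x, y) = (3, 4) (LHS = ln(7) ≈ 1.946, RHS = ln(3) + ln(4) ≈ 2.485).

Answer: Sometimes true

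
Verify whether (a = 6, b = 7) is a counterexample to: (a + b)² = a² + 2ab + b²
No

Substituting a = 6, b = 7:
LHS = (6 + 7)² = 169
RHS = 6² + 2·6·7 + 7² = 169

The sides agree, so this pair does not disprove the claim.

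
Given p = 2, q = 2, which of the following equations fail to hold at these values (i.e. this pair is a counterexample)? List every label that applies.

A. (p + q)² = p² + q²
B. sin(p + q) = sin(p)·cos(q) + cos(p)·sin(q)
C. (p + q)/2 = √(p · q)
A

Evaluating each claim at the given values:
A. LHS = 16, RHS = 8 → fails here (LHS ≠ RHS)
B. LHS = sin(4) ≈ -0.7568, RHS = 2·sin(2)·cos(2) ≈ -0.7568 → holds here (LHS = RHS)
C. LHS = 2, RHS = 2 → holds here (LHS = RHS)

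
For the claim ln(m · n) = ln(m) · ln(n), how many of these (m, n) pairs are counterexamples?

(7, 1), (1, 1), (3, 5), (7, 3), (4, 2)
4

Testing each pair:
(7, 1): LHS = ln(7) ≈ 1.946, RHS = 0 → counterexample
(1, 1): LHS = 0, RHS = 0 → satisfies claim
(3, 5): LHS = ln(15) ≈ 2.708, RHS = ln(3)·ln(5) ≈ 1.768 → counterexample
(7, 3): LHS = ln(21) ≈ 3.045, RHS = ln(3)·ln(7) ≈ 2.138 → counterexample
(4, 2): LHS = ln(8) ≈ 2.079, RHS = ln(2)·ln(4) ≈ 0.9609 → counterexample

That makes 4 counterexamples.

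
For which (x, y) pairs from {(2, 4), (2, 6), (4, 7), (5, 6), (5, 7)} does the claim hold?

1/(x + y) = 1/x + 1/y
Testing each pair:
(2, 4): LHS = 1/6, RHS = 3/4 → fails
(2, 6): LHS = 1/8, RHS = 2/3 → fails
(4, 7): LHS = 1/11, RHS = 11/28 → fails
(5, 6): LHS = 1/11, RHS = 11/30 → fails
(5, 7): LHS = 1/12, RHS = 12/35 → fails

No pair satisfies the claim.

Answer: None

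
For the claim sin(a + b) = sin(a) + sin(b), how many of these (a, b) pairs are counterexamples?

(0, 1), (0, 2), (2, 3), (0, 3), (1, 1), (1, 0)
Testing each pair:
(0, 1): LHS = sin(1) ≈ 0.8415, RHS = sin(1) ≈ 0.8415 → satisfies claim
(0, 2): LHS = sin(2) ≈ 0.9093, RHS = sin(2) ≈ 0.9093 → satisfies claim
(2, 3): LHS = sin(5) ≈ -0.9589, RHS = sin(3) + sin(2) ≈ 1.05 → counterexample
(0, 3): LHS = sin(3) ≈ 0.1411, RHS = sin(3) ≈ 0.1411 → satisfies claim
(1, 1): LHS = sin(2) ≈ 0.9093, RHS = 2·sin(1) ≈ 1.683 → counterexample
(1, 0): LHS = sin(1) ≈ 0.8415, RHS = sin(1) ≈ 0.8415 → satisfies claim

That makes 2 counterexamples.

Answer: 2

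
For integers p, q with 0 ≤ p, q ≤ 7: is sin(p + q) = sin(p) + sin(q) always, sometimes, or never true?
It holds at (p, q) = (0, 5) (both sides equal sin(5) ≈ -0.9589), but fails at (p, q) = (6, 1) (LHS = sin(7) ≈ 0.657, RHS = sin(6) + sin(1) ≈ 0.5621).

Answer: Sometimes true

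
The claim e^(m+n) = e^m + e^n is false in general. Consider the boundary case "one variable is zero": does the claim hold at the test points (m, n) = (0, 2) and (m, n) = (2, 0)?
No, fails at both test points

At (0, 2): LHS = e^2 ≈ 7.389 ≠ RHS = 1 + e^2 ≈ 8.389
At (2, 0): LHS = e^2 ≈ 7.389 ≠ RHS = 1 + e^2 ≈ 8.389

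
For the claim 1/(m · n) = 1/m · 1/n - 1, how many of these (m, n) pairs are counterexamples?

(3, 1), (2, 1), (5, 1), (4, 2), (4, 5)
5

Testing each pair:
(3, 1): LHS = 1/3, RHS = -2/3 → counterexample
(2, 1): LHS = 1/2, RHS = -1/2 → counterexample
(5, 1): LHS = 1/5, RHS = -4/5 → counterexample
(4, 2): LHS = 1/8, RHS = -7/8 → counterexample
(4, 5): LHS = 1/20, RHS = -19/20 → counterexample

That makes 5 counterexamples.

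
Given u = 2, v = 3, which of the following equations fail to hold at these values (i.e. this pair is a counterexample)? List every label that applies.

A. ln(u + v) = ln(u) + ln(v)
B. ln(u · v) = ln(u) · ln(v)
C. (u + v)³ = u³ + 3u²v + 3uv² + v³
A, B

Evaluating each claim at the given values:
A. LHS = ln(5) ≈ 1.609, RHS = ln(2) + ln(3) ≈ 1.792 → fails here (LHS ≠ RHS)
B. LHS = ln(6) ≈ 1.792, RHS = ln(2)·ln(3) ≈ 0.7615 → fails here (LHS ≠ RHS)
C. LHS = 125, RHS = 125 → holds here (LHS = RHS)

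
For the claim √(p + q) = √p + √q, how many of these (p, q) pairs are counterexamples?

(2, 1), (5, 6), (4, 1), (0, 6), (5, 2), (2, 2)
5

Testing each pair:
(2, 1): LHS = √(3) ≈ 1.732, RHS = 1 + √(2) ≈ 2.414 → counterexample
(5, 6): LHS = √(11) ≈ 3.317, RHS = √(5) + √(6) ≈ 4.686 → counterexample
(4, 1): LHS = √(5) ≈ 2.236, RHS = 3 → counterexample
(0, 6): LHS = √(6) ≈ 2.449, RHS = √(6) ≈ 2.449 → satisfies claim
(5, 2): LHS = √(7) ≈ 2.646, RHS = √(2) + √(5) ≈ 3.65 → counterexample
(2, 2): LHS = 2, RHS = 2·√(2) ≈ 2.828 → counterexample

That makes 5 counterexamples.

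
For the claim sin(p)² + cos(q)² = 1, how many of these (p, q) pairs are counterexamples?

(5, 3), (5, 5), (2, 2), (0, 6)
Testing each pair:
(5, 3): LHS = sin(5)² + cos(3)² ≈ 1.9, RHS = 1 → counterexample
(5, 5): LHS = cos(5)² + sin(5)² = 1, RHS = 1 → satisfies claim
(2, 2): LHS = cos(2)² + sin(2)² = 1, RHS = 1 → satisfies claim
(0, 6): LHS = cos(6)² ≈ 0.9219, RHS = 1 → counterexample

That makes 2 counterexamples.

Answer: 2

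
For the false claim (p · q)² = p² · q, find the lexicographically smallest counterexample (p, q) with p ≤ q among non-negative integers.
At (0, 3): both sides equal 0, so it holds there.
At (0, 7): both sides equal 0, so it holds there.

Substituting (1, 2) into the claim:
LHS = (1 · 2)² = 4
RHS = 1² · 2 = 2

Since LHS ≠ RHS, this pair disproves the claim, and no lexicographically smaller pair (p ≤ q, non-negative integers) does.

For instance (3, 5) is also a counterexample (LHS = 225, RHS = 45), but it's lexicographically larger.

Answer: (p, q) = (1, 2)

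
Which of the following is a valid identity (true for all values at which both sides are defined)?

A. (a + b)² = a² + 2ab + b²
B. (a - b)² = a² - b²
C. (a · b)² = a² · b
A

A: holds — e.g. at (0, 1), both sides equal 1.
B: fails at (2, 7) — LHS = 25, RHS = -45.
C: fails at (4, 6) — LHS = 576, RHS = 96.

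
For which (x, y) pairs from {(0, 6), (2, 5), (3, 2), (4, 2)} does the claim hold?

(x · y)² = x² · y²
Testing each pair:
(0, 6): LHS = 0, RHS = 0 → holds
(2, 5): LHS = 100, RHS = 100 → holds
(3, 2): LHS = 36, RHS = 36 → holds
(4, 2): LHS = 64, RHS = 64 → holds

Every pair satisfies the claim.

Answer: All pairs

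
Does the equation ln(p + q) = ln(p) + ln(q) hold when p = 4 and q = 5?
Substituting p = 4, q = 5:

LHS = ln(4 + 5) = ln(9) ≈ 2.197
RHS = ln(4) + ln(5) ≈ 2.996

LHS ≠ RHS, so the equation does not hold at this point.

Answer: Fails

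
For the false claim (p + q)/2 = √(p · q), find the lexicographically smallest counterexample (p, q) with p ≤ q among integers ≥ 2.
(p, q) = (2, 3)

At (2, 2): both sides equal 2, so it holds there.

Substituting (2, 3) into the claim:
LHS = (2 + 3)/2 = 5/2
RHS = √(2 · 3) = √(6) ≈ 2.449

Since LHS ≠ RHS, this pair disproves the claim, and no lexicographically smaller pair (p ≤ q, integers ≥ 2) does.

For instance (3, 6) is also a counterexample (LHS = 9/2, RHS = 3·√(2) ≈ 4.243), but it's lexicographically larger.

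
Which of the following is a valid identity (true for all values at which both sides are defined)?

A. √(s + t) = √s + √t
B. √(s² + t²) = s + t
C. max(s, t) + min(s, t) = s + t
C

A: fails at (3, 7) — LHS = √(10) ≈ 3.162, RHS = √(3) + √(7) ≈ 4.378.
B: fails at (4, 6) — LHS = 2·√(13) ≈ 7.211, RHS = 10.
C: holds — e.g. at (2, 5), both sides equal 7.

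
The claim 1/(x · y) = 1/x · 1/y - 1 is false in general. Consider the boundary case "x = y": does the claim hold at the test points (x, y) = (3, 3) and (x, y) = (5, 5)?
At (3, 3): LHS = 1/9 ≠ RHS = -8/9
At (5, 5): LHS = 1/25 ≠ RHS = -24/25

Answer: No, fails at both test points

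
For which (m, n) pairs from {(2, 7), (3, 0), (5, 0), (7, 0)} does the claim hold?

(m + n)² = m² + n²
Testing each pair:
(2, 7): LHS = 81, RHS = 53 → fails
(3, 0): LHS = 9, RHS = 9 → holds
(5, 0): LHS = 25, RHS = 25 → holds
(7, 0): LHS = 49, RHS = 49 → holds

3 of 4 pairs satisfy the claim.

Answer: (3, 0), (5, 0), (7, 0)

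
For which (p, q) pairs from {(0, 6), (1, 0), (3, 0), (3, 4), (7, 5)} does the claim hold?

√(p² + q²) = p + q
(0, 6), (1, 0), (3, 0)

Testing each pair:
(0, 6): LHS = 6, RHS = 6 → holds
(1, 0): LHS = 1, RHS = 1 → holds
(3, 0): LHS = 3, RHS = 3 → holds
(3, 4): LHS = 5, RHS = 7 → fails
(7, 5): LHS = √(74) ≈ 8.602, RHS = 12 → fails

3 of 5 pairs satisfy the claim.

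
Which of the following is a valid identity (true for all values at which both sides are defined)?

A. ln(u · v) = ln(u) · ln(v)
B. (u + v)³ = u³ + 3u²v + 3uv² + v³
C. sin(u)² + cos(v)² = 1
B

A: fails at (6, 7) — LHS = ln(42) ≈ 3.738, RHS = ln(6)·ln(7) ≈ 3.487.
B: holds — e.g. at (1, 2), both sides equal 27.
C: fails at (1, 2) — LHS = cos(2)² + sin(1)² ≈ 0.8813, RHS = 1.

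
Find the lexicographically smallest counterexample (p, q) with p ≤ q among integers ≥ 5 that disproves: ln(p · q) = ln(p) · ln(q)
Substituting (5, 5) into the claim:
LHS = ln(5 · 5) = ln(25) ≈ 3.219
RHS = ln(5) · ln(5) = ln(5)² ≈ 2.59

Since LHS ≠ RHS, this pair disproves the claim, and no lexicographically smaller pair (p ≤ q, integers ≥ 5) does.

For instance (11, 11) is also a counterexample (LHS = ln(121) ≈ 4.796, RHS = ln(11)² ≈ 5.75), but it's lexicographically larger.

Answer: (p, q) = (5, 5)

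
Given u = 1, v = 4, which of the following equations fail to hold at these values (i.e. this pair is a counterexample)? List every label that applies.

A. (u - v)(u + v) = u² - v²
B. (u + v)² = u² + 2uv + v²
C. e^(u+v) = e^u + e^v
Evaluating each claim at the given values:
A. LHS = -15, RHS = -15 → holds here (LHS = RHS)
B. LHS = 25, RHS = 25 → holds here (LHS = RHS)
C. LHS = e^5 ≈ 148.4, RHS = e + e^4 ≈ 57.32 → fails here (LHS ≠ RHS)

Answer: C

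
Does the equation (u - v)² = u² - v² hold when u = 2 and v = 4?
Fails

Substituting u = 2, v = 4:

LHS = (2 - 4)² = 4
RHS = 2² - 4² = -12

LHS ≠ RHS, so the equation does not hold at this point.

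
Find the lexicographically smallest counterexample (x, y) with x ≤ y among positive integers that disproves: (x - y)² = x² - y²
(x, y) = (1, 2)

Substituting (1, 2) into the claim:
LHS = (1 - 2)² = 1
RHS = 1² - 2² = -3

Since LHS ≠ RHS, this pair disproves the claim, and no lexicographically smaller pair (x ≤ y, positive integers) does.

For instance (1, 4) is also a counterexample (LHS = 9, RHS = -15), but it's lexicographically larger.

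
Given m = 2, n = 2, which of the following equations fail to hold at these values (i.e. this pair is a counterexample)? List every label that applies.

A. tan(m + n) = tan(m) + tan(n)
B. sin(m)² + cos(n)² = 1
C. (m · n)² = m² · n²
A

Evaluating each claim at the given values:
A. LHS = tan(4) ≈ 1.158, RHS = 2·tan(2) ≈ -4.37 → fails here (LHS ≠ RHS)
B. LHS = cos(2)² + sin(2)² = 1, RHS = 1 → holds here (LHS = RHS)
C. LHS = 16, RHS = 16 → holds here (LHS = RHS)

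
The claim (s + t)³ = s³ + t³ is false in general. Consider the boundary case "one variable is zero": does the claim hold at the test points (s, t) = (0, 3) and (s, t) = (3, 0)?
At (0, 3): LHS = 27, RHS = 27 → equal
At (3, 0): LHS = 27, RHS = 27 → equal

So the claim does hold at both of these boundary points, even though it is not an identity.

Answer: Yes, holds at both test points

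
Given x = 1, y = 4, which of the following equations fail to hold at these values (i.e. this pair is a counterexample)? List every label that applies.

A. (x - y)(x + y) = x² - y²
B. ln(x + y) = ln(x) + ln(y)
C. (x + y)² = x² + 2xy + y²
Evaluating each claim at the given values:
A. LHS = -15, RHS = -15 → holds here (LHS = RHS)
B. LHS = ln(5) ≈ 1.609, RHS = ln(4) ≈ 1.386 → fails here (LHS ≠ RHS)
C. LHS = 25, RHS = 25 → holds here (LHS = RHS)

Answer: B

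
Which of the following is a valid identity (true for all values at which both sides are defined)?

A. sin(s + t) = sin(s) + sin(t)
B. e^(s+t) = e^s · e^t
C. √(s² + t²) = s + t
B

A: fails at (1, 1) — LHS = sin(2) ≈ 0.9093, RHS = 2·sin(1) ≈ 1.683.
B: holds — e.g. at (3, 4), both sides equal e^7 ≈ 1097.
C: fails at (2, 4) — LHS = 2·√(5) ≈ 4.472, RHS = 6.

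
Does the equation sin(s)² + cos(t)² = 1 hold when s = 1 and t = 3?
Substituting s = 1, t = 3:

LHS = sin(1)² + cos(3)² ≈ 1.688
RHS = 1

LHS ≠ RHS, so the equation does not hold at this point.

Answer: Fails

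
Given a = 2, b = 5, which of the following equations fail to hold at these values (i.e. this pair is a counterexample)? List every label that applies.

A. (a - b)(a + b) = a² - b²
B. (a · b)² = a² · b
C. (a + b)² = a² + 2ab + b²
B

Evaluating each claim at the given values:
A. LHS = -21, RHS = -21 → holds here (LHS = RHS)
B. LHS = 100, RHS = 20 → fails here (LHS ≠ RHS)
C. LHS = 49, RHS = 49 → holds here (LHS = RHS)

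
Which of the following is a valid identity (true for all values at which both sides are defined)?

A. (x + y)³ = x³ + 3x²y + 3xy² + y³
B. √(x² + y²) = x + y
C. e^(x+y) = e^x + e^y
A: holds — e.g. at (2, 2), both sides equal 64.
B: fails at (4, 4) — LHS = 4·√(2) ≈ 5.657, RHS = 8.
C: fails at (1, 1) — LHS = e^2 ≈ 7.389, RHS = 2·e ≈ 5.437.

Answer: A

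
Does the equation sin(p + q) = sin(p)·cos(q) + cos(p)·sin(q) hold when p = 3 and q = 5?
Holds

Substituting p = 3, q = 5:

LHS = sin(3 + 5) = sin(8) ≈ 0.9894
RHS = sin(3)·cos(5) + cos(3)·sin(5) = sin(3)·cos(5) + sin(5)·cos(3) ≈ 0.9894

LHS = RHS, so the equation holds at this point.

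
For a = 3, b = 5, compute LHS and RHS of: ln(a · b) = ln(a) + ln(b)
LHS = ln(3 · 5) = ln(15) ≈ 2.708
RHS = ln(3) + ln(5) ≈ 2.708

LHS = RHS: the two sides agree.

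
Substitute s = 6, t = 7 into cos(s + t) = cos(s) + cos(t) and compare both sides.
LHS = cos(6 + 7) = cos(13) ≈ 0.9074
RHS = cos(6) + cos(7) ≈ 1.714

LHS ≠ RHS (they differ by about 0.8066), so the equation does not hold here.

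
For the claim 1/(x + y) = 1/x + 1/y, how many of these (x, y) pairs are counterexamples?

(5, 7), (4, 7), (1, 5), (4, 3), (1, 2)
5

Testing each pair:
(5, 7): LHS = 1/12, RHS = 12/35 → counterexample
(4, 7): LHS = 1/11, RHS = 11/28 → counterexample
(1, 5): LHS = 1/6, RHS = 6/5 → counterexample
(4, 3): LHS = 1/7, RHS = 7/12 → counterexample
(1, 2): LHS = 1/3, RHS = 3/2 → counterexample

That makes 5 counterexamples.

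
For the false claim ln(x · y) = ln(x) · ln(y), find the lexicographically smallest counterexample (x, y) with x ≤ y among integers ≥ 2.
Substituting (2, 2) into the claim:
LHS = ln(2 · 2) = ln(4) ≈ 1.386
RHS = ln(2) · ln(2) = ln(2)² ≈ 0.4805

Since LHS ≠ RHS, this pair disproves the claim, and no lexicographically smaller pair (x ≤ y, integers ≥ 2) does.

For instance (5, 9) is also a counterexample (LHS = ln(45) ≈ 3.807, RHS = ln(5)·ln(9) ≈ 3.536), but it's lexicographically larger.

Answer: (x, y) = (2, 2)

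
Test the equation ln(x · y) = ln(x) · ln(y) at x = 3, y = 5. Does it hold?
Fails

Substituting x = 3, y = 5:

LHS = ln(3 · 5) = ln(15) ≈ 2.708
RHS = ln(3) · ln(5) ≈ 1.768

LHS ≠ RHS, so the equation does not hold at this point.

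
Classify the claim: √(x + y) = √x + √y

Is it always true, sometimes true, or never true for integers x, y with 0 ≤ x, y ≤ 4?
It holds at (x, y) = (0, 2) (both sides equal √(2) ≈ 1.414), but fails at (x, y) = (4, 3) (LHS = √(7) ≈ 2.646, RHS = √(3) + 2 ≈ 3.732).

Answer: Sometimes true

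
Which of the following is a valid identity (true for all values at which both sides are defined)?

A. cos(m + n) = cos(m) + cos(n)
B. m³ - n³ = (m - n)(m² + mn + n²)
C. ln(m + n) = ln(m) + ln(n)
A: fails at (5, 5) — LHS = cos(10) ≈ -0.8391, RHS = 2·cos(5) ≈ 0.5673.
B: holds — e.g. at (0, 1), both sides equal -1.
C: fails at (2, 4) — LHS = ln(6) ≈ 1.792, RHS = ln(2) + ln(4) ≈ 2.079.

Answer: B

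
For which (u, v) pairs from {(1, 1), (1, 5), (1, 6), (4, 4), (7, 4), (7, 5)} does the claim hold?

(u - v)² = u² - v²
Testing each pair:
(1, 1): LHS = 0, RHS = 0 → holds
(1, 5): LHS = 16, RHS = -24 → fails
(1, 6): LHS = 25, RHS = -35 → fails
(4, 4): LHS = 0, RHS = 0 → holds
(7, 4): LHS = 9, RHS = 33 → fails
(7, 5): LHS = 4, RHS = 24 → fails

2 of 6 pairs satisfy the claim.

Answer: (1, 1), (4, 4)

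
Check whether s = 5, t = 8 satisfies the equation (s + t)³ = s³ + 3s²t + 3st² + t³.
Substituting s = 5, t = 8:

LHS = (5 + 8)³ = 2197
RHS = 5³ + 3·5²·8 + 3·5·8² + 8³ = 2197

LHS = RHS, so the equation holds at this point.

Answer: Holds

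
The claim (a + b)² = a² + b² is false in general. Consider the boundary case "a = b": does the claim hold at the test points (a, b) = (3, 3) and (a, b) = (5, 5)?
At (3, 3): LHS = 36 ≠ RHS = 18
At (5, 5): LHS = 100 ≠ RHS = 50

Answer: No, fails at both test points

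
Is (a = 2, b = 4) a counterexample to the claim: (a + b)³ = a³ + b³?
Yes

Substituting a = 2, b = 4:
LHS = (2 + 4)³ = 216
RHS = 2³ + 4³ = 72

Since LHS ≠ RHS, this pair disproves the claim.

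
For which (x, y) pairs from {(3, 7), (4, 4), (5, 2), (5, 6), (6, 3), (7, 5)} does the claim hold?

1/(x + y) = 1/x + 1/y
None

Testing each pair:
(3, 7): LHS = 1/10, RHS = 10/21 → fails
(4, 4): LHS = 1/8, RHS = 1/2 → fails
(5, 2): LHS = 1/7, RHS = 7/10 → fails
(5, 6): LHS = 1/11, RHS = 11/30 → fails
(6, 3): LHS = 1/9, RHS = 1/2 → fails
(7, 5): LHS = 1/12, RHS = 12/35 → fails

No pair satisfies the claim.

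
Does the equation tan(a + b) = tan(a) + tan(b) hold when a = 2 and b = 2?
Substituting a = 2, b = 2:

LHS = tan(2 + 2) = tan(4) ≈ 1.158
RHS = tan(2) + tan(2) = 2·tan(2) ≈ -4.37

LHS ≠ RHS, so the equation does not hold at this point.

Answer: Fails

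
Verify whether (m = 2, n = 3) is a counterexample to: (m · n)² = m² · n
Substituting m = 2, n = 3:
LHS = (2 · 3)² = 36
RHS = 2² · 3 = 12

Since LHS ≠ RHS, this pair disproves the claim.

Answer: Yes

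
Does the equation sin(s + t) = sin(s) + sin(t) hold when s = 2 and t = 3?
Substituting s = 2, t = 3:

LHS = sin(2 + 3) = sin(5) ≈ -0.9589
RHS = sin(2) + sin(3) ≈ 1.05

LHS ≠ RHS, so the equation does not hold at this point.

Answer: Fails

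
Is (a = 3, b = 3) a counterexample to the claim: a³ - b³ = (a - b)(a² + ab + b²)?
Substituting a = 3, b = 3:
LHS = 3³ - 3³ = 0
RHS = (3 - 3)(3² + 3·3 + 3²) = 0

The sides agree, so this pair does not disprove the claim.

Answer: No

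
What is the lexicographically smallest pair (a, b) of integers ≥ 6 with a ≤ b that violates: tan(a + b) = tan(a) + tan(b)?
(a, b) = (6, 6)

Substituting (6, 6) into the claim:
LHS = tan(6 + 6) = tan(12) ≈ -0.6359
RHS = tan(6) + tan(6) = 2·tan(6) ≈ -0.582

Since LHS ≠ RHS, this pair disproves the claim, and no lexicographically smaller pair (a ≤ b, integers ≥ 6) does.

For instance (13, 13) is also a counterexample (LHS = tan(26) ≈ 1.179, RHS = 2·tan(13) ≈ 0.926), but it's lexicographically larger.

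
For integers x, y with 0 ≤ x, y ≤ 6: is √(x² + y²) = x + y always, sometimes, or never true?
Sometimes true

It holds at (x, y) = (6, 0) (both sides equal 6), but fails at (x, y) = (1, 3) (LHS = √(10) ≈ 3.162, RHS = 4).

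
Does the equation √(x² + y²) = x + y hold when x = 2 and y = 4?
Fails

Substituting x = 2, y = 4:

LHS = √(2² + 4²) = 2·√(5) ≈ 4.472
RHS = 2 + 4 = 6

LHS ≠ RHS, so the equation does not hold at this point.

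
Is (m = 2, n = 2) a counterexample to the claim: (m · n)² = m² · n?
Substituting m = 2, n = 2:
LHS = (2 · 2)² = 16
RHS = 2² · 2 = 8

Since LHS ≠ RHS, this pair disproves the claim.

Answer: Yes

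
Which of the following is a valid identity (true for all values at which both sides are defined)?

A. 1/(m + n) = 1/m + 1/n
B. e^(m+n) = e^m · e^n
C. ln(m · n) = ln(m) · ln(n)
B

A: fails at (2, 7) — LHS = 1/9, RHS = 9/14.
B: holds — e.g. at (1, 4), both sides equal e^5 ≈ 148.4.
C: fails at (1, 3) — LHS = ln(3) ≈ 1.099, RHS = 0.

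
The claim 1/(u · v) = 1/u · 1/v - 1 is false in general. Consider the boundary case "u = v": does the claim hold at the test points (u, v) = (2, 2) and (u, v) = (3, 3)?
At (2, 2): LHS = 1/4 ≠ RHS = -3/4
At (3, 3): LHS = 1/9 ≠ RHS = -8/9

Answer: No, fails at both test points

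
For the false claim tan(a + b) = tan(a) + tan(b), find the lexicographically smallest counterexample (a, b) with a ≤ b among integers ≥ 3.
(a, b) = (3, 3)

Substituting (3, 3) into the claim:
LHS = tan(3 + 3) = tan(6) ≈ -0.291
RHS = tan(3) + tan(3) = 2·tan(3) ≈ -0.2851

Since LHS ≠ RHS, this pair disproves the claim, and no lexicographically smaller pair (a ≤ b, integers ≥ 3) does.

For instance (3, 6) is also a counterexample (LHS = tan(9) ≈ -0.4523, RHS = tan(6) + tan(3) ≈ -0.4336), but it's lexicographically larger.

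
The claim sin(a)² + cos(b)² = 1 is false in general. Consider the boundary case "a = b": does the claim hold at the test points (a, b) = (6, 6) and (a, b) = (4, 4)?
Yes, holds at both test points

At (6, 6): LHS = sin(6)² + cos(6)² = 1, RHS = 1 → equal
At (4, 4): LHS = cos(4)² + sin(4)² = 1, RHS = 1 → equal

So the claim does hold at both of these boundary points, even though it is not an identity.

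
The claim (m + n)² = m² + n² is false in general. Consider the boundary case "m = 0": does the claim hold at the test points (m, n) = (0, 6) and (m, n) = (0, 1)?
At (0, 6): LHS = 36, RHS = 36 → equal
At (0, 1): LHS = 1, RHS = 1 → equal

So the claim does hold at both of these boundary points, even though it is not an identity.

Answer: Yes, holds at both test points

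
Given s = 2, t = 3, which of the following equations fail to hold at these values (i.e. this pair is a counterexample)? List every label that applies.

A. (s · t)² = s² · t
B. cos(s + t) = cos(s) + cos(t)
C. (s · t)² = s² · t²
Evaluating each claim at the given values:
A. LHS = 36, RHS = 12 → fails here (LHS ≠ RHS)
B. LHS = cos(5) ≈ 0.2837, RHS = cos(3) + cos(2) ≈ -1.406 → fails here (LHS ≠ RHS)
C. LHS = 36, RHS = 36 → holds here (LHS = RHS)

Answer: A, B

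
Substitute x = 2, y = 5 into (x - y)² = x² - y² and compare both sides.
LHS = (2 - 5)² = 9
RHS = 2² - 5² = -21

LHS ≠ RHS, so the equation does not hold here.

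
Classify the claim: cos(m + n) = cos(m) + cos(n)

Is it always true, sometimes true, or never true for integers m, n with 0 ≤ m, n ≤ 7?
Never true

The claim fails for every pair in the range. For instance at (m, n) = (0, 2): LHS = cos(2) ≈ -0.4161, RHS = cos(2) + 1 ≈ 0.5839.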